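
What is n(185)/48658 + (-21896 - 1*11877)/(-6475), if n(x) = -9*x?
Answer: 1632545759/315060550 ≈ 5.1817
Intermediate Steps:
n(185)/48658 + (-21896 - 1*11877)/(-6475) = -9*185/48658 + (-21896 - 1*11877)/(-6475) = -1665*1/48658 + (-21896 - 11877)*(-1/6475) = -1665/48658 - 33773*(-1/6475) = -1665/48658 + 33773/6475 = 1632545759/315060550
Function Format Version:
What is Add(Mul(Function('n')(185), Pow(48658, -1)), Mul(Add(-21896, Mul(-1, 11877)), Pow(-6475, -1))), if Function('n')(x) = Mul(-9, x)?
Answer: Rational(1632545759, 315060550) ≈ 5.1817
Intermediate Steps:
Add(Mul(Function('n')(185), Pow(48658, -1)), Mul(Add(-21896, Mul(-1, 11877)), Pow(-6475, -1))) = Add(Mul(Mul(-9, 185), Pow(48658, -1)), Mul(Add(-21896, Mul(-1, 11877)), Pow(-6475, -1))) = Add(Mul(-1665, Rational(1, 48658)), Mul(Add(-21896, -11877), Rational(-1, 6475))) = Add(Rational(-1665, 48658), Mul(-33773, Rational(-1, 6475))) = Add(Rational(-1665, 48658), Rational(33773, 6475)) = Rational(1632545759, 315060550)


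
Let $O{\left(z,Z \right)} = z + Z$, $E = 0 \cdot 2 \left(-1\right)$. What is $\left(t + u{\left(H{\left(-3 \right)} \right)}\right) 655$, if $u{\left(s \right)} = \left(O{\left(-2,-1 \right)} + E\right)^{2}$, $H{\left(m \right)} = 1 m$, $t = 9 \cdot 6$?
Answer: $41265$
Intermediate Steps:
$t = 54$
$H{\left(m \right)} = m$
$E = 0$ ($E = 0 \left(-1\right) = 0$)
$O{\left(z,Z \right)} = Z + z$
$u{\left(s \right)} = 9$ ($u{\left(s \right)} = \left(\left(-1 - 2\right) + 0\right)^{2} = \left(-3 + 0\right)^{2} = \left(-3\right)^{2} = 9$)
$\left(t + u{\left(H{\left(-3 \right)} \right)}\right) 655 = \left(54 + 9\right) 655 = 63 \cdot 655 = 41265$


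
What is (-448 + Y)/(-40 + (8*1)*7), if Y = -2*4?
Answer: -57/2 ≈ -28.500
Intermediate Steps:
Y = -8
(-448 + Y)/(-40 + (8*1)*7) = (-448 - 8)/(-40 + (8*1)*7) = -456/(-40 + 8*7) = -456/(-40 + 56) = -456/16 = -456*1/16 = -57/2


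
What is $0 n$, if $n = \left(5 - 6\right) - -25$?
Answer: $0$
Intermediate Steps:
$n = 24$ ($n = \left(5 - 6\right) + 25 = -1 + 25 = 24$)
$0 n = 0 \cdot 24 = 0$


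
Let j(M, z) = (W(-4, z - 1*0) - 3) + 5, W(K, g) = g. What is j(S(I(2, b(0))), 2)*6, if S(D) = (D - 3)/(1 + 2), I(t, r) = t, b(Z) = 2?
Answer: 24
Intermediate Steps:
S(D) = -1 + D/3 (S(D) = (-3 + D)/3 = (-3 + D)*(⅓) = -1 + D/3)
j(M, z) = 2 + z (j(M, z) = ((z - 1*0) - 3) + 5 = ((z + 0) - 3) + 5 = (z - 3) + 5 = (-3 + z) + 5 = 2 + z)
j(S(I(2, b(0))), 2)*6 = (2 + 2)*6 = 4*6 = 24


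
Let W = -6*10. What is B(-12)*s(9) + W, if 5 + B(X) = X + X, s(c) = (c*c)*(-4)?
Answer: 9336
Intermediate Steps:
s(c) = -4*c**2 (s(c) = c**2*(-4) = -4*c**2)
B(X) = -5 + 2*X (B(X) = -5 + (X + X) = -5 + 2*X)
W = -60
B(-12)*s(9) + W = (-5 + 2*(-12))*(-4*9**2) - 60 = (-5 - 24)*(-4*81) - 60 = -29*(-324) - 60 = 9396 - 60 = 9336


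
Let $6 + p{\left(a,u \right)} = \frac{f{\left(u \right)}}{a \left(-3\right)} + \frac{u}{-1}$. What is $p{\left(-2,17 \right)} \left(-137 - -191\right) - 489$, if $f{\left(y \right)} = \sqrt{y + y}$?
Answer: $-1731 + 9 \sqrt{34} \approx -1678.5$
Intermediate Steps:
$f{\left(y \right)} = \sqrt{2} \sqrt{y}$ ($f{\left(y \right)} = \sqrt{2 y} = \sqrt{2} \sqrt{y}$)
$p{\left(a,u \right)} = -6 - u - \frac{\sqrt{2} \sqrt{u}}{3 a}$ ($p{\left(a,u \right)} = -6 + \left(\frac{\sqrt{2} \sqrt{u}}{a \left(-3\right)} + \frac{u}{-1}\right) = -6 + \left(\frac{\sqrt{2} \sqrt{u}}{\left(-3\right) a} + u \left(-1\right)\right) = -6 + \left(\sqrt{2} \sqrt{u} \left(- \frac{1}{3 a}\right) - u\right) = -6 - \left(u + \frac{\sqrt{2} \sqrt{u}}{3 a}\right) = -6 - u - \frac{\sqrt{2} \sqrt{u}}{3 a}$)
$p{\left(-2,17 \right)} \left(-137 - -191\right) - 489 = \left(-6 - 17 - \frac{\sqrt{2} \sqrt{17}}{3 \left(-2\right)}\right) \left(-137 - -191\right) - 489 = \left(-6 - 17 - \frac{1}{3} \sqrt{2} \left(- \frac{1}{2}\right) \sqrt{17}\right) \left(-137 + 191\right) - 489 = \left(-6 - 17 + \frac{\sqrt{34}}{6}\right) 54 - 489 = \left(-23 + \frac{\sqrt{34}}{6}\right) 54 - 489 = \left(-1242 + 9 \sqrt{34}\right) - 489 = -1731 + 9 \sqrt{34}$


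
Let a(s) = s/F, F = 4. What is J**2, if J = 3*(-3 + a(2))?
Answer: 225/4 ≈ 56.250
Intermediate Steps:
a(s) = s/4
J = -15/2 (J = 3*(-3 + (1/4)*2) = 3*(-3 + 1/2) = 3*(-5/2) = -15/2 ≈ -7.5000)
J**2 = (-15/2)**2 = 225/4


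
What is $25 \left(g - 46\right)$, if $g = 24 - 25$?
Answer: $-1175$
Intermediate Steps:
$g = -1$
$25 \left(g - 46\right) = 25 \left(-1 - 46\right) = 25 \left(-47\right) = -1175$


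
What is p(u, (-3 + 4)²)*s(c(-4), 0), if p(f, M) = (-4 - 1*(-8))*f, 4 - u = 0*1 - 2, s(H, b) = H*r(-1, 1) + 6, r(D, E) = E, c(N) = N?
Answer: 48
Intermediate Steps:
s(H, b) = 6 + H (s(H, b) = H*1 + 6 = H + 6 = 6 + H)
u = 6 (u = 4 - (0*1 - 2) = 4 - (0 - 2) = 4 - 1*(-2) = 4 + 2 = 6)
p(f, M) = 4*f (p(f, M) = (-4 + 8)*f = 4*f)
p(u, (-3 + 4)²)*s(c(-4), 0) = (4*6)*(6 - 4) = 24*2 = 48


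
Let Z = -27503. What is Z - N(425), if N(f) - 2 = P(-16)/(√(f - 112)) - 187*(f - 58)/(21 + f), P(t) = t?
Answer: -12198601/446 + 16*√313/313 ≈ -27350.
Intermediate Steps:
N(f) = 2 - 16/√(-112 + f) - 187*(-58 + f)/(21 + f) (N(f) = 2 + (-16/√(f - 112) - 187*(f - 58)/(21 + f)) = 2 + (-16/√(-112 + f) - 187*(-58 + f)/(21 + f)) = 2 - 16/√(-112 + f) - 187*(-58 + f)/(21 + f))
Z - N(425) = -27503 - (-336 - 16*425 + 10888*√(-112 + 425) - 185*425*√(-112 + 425))/(√(-112 + 425)*(21 + 425)) = -27503 - (-336 - 6800 + 10888*√313 - 185*425*√313)/(√313*446) = -27503 - √313/313*(-336 - 6800 + 10888*√313 - 78625*√313)/446 = -27503 - √313/313*(-7136 - 67737*√313)/446 = -27503 - √313*(-7136 - 67737*√313)/139598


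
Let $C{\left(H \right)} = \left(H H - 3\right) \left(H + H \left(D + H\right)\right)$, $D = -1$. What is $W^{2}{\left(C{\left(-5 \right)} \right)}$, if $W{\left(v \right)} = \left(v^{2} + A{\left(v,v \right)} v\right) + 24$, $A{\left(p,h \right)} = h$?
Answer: $366054040576$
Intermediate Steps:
$C{\left(H \right)} = \left(-3 + H^{2}\right) \left(H + H \left(-1 + H\right)\right)$ ($C{\left(H \right)} = \left(H H - 3\right) \left(H + H \left(-1 + H\right)\right) = \left(H^{2} - 3\right) \left(H + H \left(-1 + H\right)\right) = \left(-3 + H^{2}\right) \left(H + H \left(-1 + H\right)\right)$)
$W{\left(v \right)} = 24 + 2 v^{2}$ ($W{\left(v \right)} = \left(v^{2} + v v\right) + 24 = \left(v^{2} + v^{2}\right) + 24 = 2 v^{2} + 24 = 24 + 2 v^{2}$)
$W^{2}{\left(C{\left(-5 \right)} \right)} = \left(24 + 2 \left(\left(-5\right)^{2} \left(-3 + \left(-5\right)^{2}\right)\right)^{2}\right)^{2} = \left(24 + 2 \left(25 \left(-3 + 25\right)\right)^{2}\right)^{2} = \left(24 + 2 \left(25 \cdot 22\right)^{2}\right)^{2} = \left(24 + 2 \cdot 550^{2}\right)^{2} = \left(24 + 2 \cdot 302500\right)^{2} = \left(24 + 605000\right)^{2} = 605024^{2} = 366054040576$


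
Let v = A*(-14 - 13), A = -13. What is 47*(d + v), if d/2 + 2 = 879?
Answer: 98935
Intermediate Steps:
d = 1754 (d = -4 + 2*879 = -4 + 1758 = 1754)
v = 351 (v = -13*(-14 - 13) = -13*(-27) = 351)
47*(d + v) = 47*(1754 + 351) = 47*2105 = 98935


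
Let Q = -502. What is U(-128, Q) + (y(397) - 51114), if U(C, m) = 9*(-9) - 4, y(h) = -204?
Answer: -51403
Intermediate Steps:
U(C, m) = -85 (U(C, m) = -81 - 4 = -85)
U(-128, Q) + (y(397) - 51114) = -85 + (-204 - 51114) = -85 - 51318 = -51403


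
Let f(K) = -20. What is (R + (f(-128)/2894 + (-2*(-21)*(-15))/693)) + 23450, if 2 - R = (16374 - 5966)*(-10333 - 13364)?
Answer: 3926116301696/15917 ≈ 2.4666e+8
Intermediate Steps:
R = 246638378 (R = 2 - (16374 - 5966)*(-10333 - 13364) = 2 - 10408*(-23697) = 2 - 1*(-246638376) = 2 + 246638376 = 246638378)
(R + (f(-128)/2894 + (-2*(-21)*(-15))/693)) + 23450 = (246638378 + (-20/2894 + (-2*(-21)*(-15))/693)) + 23450 = (246638378 + (-20*1/2894 + (42*(-15))*(1/693))) + 23450 = (246638378 + (-10/1447 - 630*1/693)) + 23450 = (246638378 + (-10/1447 - 10/11)) + 23450 = (246638378 - 14580/15917) + 23450 = 3925743048046/15917 + 23450 = 3926116301696/15917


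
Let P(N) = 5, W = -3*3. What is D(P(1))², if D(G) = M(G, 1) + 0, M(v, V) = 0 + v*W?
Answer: 2025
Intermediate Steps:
W = -9
M(v, V) = -9*v (M(v, V) = 0 + v*(-9) = 0 - 9*v = -9*v)
D(G) = -9*G (D(G) = -9*G + 0 = -9*G)
D(P(1))² = (-9*5)² = (-45)² = 2025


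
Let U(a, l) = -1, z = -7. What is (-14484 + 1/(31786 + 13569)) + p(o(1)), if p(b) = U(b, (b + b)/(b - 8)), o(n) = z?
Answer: -656967174/45355 ≈ -14485.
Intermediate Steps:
o(n) = -7
p(b) = -1
(-14484 + 1/(31786 + 13569)) + p(o(1)) = (-14484 + 1/(31786 + 13569)) - 1 = (-14484 + 1/45355) - 1 = -656921819/45355 - 1 = -656967174/45355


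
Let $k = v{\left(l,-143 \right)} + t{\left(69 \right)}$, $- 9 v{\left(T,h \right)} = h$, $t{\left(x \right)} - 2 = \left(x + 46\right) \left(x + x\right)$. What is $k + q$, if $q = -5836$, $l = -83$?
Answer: $\frac{90467}{9} \approx 10052.0$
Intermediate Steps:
$t{\left(x \right)} = 2 + 2 x \left(46 + x\right)$ ($t{\left(x \right)} = 2 + \left(x + 46\right) \left(x + x\right) = 2 + \left(46 + x\right) 2 x = 2 + 2 x \left(46 + x\right)$)
$v{\left(T,h \right)} = - \frac{h}{9}$
$k = \frac{142991}{9}$ ($k = \left(- \frac{1}{9}\right) \left(-143\right) + \left(2 + 2 \cdot 69^{2} + 92 \cdot 69\right) = \frac{143}{9} + \left(2 + 2 \cdot 4761 + 6348\right) = \frac{143}{9} + \left(2 + 9522 + 6348\right) = \frac{143}{9} + 15872 = \frac{142991}{9} \approx 15888.0$)
$k + q = \frac{142991}{9} - 5836 = \frac{90467}{9}$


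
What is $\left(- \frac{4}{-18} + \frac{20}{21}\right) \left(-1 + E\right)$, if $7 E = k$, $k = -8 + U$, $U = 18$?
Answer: $\frac{74}{147} \approx 0.5034$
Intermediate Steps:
$k = 10$ ($k = -8 + 18 = 10$)
$E = \frac{10}{7}$ ($E = \frac{1}{7} \cdot 10 = \frac{10}{7} \approx 1.4286$)
$\left(- \frac{4}{-18} + \frac{20}{21}\right) \left(-1 + E\right) = \left(- \frac{4}{-18} + \frac{20}{21}\right) \left(-1 + \frac{10}{7}\right) = \left(\left(-4\right) \left(- \frac{1}{18}\right) + 20 \cdot \frac{1}{21}\right) \frac{3}{7} = \left(\frac{2}{9} + \frac{20}{21}\right) \frac{3}{7} = \frac{74}{63} \cdot \frac{3}{7} = \frac{74}{147}$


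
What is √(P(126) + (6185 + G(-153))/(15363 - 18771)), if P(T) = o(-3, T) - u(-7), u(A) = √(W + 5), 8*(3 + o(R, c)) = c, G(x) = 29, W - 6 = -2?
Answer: √5753982/852 ≈ 2.8154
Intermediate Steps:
W = 4 (W = 6 - 2 = 4)
o(R, c) = -3 + c/8
u(A) = 3 (u(A) = √(4 + 5) = √9 = 3)
P(T) = -6 + T/8 (P(T) = (-3 + T/8) - 1*3 = (-3 + T/8) - 3 = -6 + T/8)
√(P(126) + (6185 + G(-153))/(15363 - 18771)) = √((-6 + (⅛)*126) + (6185 + 29)/(15363 - 18771)) = √((-6 + 63/4) + 6214/(-3408)) = √(39/4 + 6214*(-1/3408)) = √(39/4 - 3107/1704) = √(13507/1704) = √5753982/852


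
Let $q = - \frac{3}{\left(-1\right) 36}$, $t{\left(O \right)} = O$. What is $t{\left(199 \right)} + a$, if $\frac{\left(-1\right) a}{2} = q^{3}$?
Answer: $\frac{171935}{864} \approx 199.0$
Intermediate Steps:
$q = \frac{1}{12}$ ($q = - \frac{3}{-36} = \left(-3\right) \left(- \frac{1}{36}\right) = \frac{1}{12} \approx 0.083333$)
$a = - \frac{1}{864}$ ($a = - \frac{2}{1728} = \left(-2\right) \frac{1}{1728} = - \frac{1}{864} \approx -0.0011574$)
$t{\left(199 \right)} + a = 199 - \frac{1}{864} = \frac{171935}{864}$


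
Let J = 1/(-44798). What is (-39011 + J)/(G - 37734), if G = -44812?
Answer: 1747614779/3697895708 ≈ 0.47260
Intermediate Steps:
J = -1/44798 ≈ -2.2322e-5
(-39011 + J)/(G - 37734) = (-39011 - 1/44798)/(-44812 - 37734) = -1747614779/44798/(-82546) = -1747614779/44798*(-1/82546) = 1747614779/3697895708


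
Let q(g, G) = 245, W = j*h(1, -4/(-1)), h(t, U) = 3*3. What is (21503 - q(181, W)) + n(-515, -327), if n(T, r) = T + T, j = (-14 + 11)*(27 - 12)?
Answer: 20228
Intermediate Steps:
h(t, U) = 9
j = -45 (j = -3*15 = -45)
n(T, r) = 2*T
W = -405 (W = -45*9 = -405)
(21503 - q(181, W)) + n(-515, -327) = (21503 - 1*245) + 2*(-515) = (21503 - 245) - 1030 = 21258 - 1030 = 20228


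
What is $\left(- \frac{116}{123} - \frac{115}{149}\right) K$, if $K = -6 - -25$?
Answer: $- \frac{597151}{18327} \approx -32.583$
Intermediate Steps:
$K = 19$ ($K = -6 + 25 = 19$)
$\left(- \frac{116}{123} - \frac{115}{149}\right) K = \left(- \frac{116}{123} - \frac{115}{149}\right) 19 = \left(- \frac{31429}{18327}\right) 19 = - \frac{597151}{18327}$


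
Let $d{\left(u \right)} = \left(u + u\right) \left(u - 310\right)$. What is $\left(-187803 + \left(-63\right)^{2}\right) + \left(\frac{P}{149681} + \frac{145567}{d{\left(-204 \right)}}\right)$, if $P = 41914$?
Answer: $- \frac{5770500642254353}{31389901872} \approx -1.8383 \cdot 10^{5}$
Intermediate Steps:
$d{\left(u \right)} = 2 u \left(-310 + u\right)$
$\left(-187803 + \left(-63\right)^{2}\right) + \left(\frac{P}{149681} + \frac{145567}{d{\left(-204 \right)}}\right) = \left(-187803 + \left(-63\right)^{2}\right) + \left(\frac{41914}{149681} + \frac{145567}{2 \left(-204\right) \left(-310 - 204\right)}\right) = \left(-187803 + 3969\right) + \left(41914 \cdot \frac{1}{149681} + \frac{145567}{2 \left(-204\right) \left(-514\right)}\right) = -183834 + \left(\frac{41914}{149681} + \frac{145567}{209712}\right) = -183834 + \frac{30578482895}{31389901872} = - \frac{5770500642254353}{31389901872}$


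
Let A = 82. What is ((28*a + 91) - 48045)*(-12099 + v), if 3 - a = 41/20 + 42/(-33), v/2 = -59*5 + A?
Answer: 6598287735/11 ≈ 5.9984e+8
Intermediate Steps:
v = -426 (v = 2*(-59*5 + 82) = 2*(-295 + 82) = 2*(-213) = -426)
a = 489/220 (a = 3 - (41/20 + 42/(-33)) = 3 - (41*(1/20) + 42*(-1/33)) = 3 - (41/20 - 14/11) = 3 - 1*171/220 = 3 - 171/220 = 489/220 ≈ 2.2227)
((28*a + 91) - 48045)*(-12099 + v) = ((28*(489/220) + 91) - 48045)*(-12099 - 426) = ((3423/55 + 91) - 48045)*(-12525) = (8428/55 - 48045)*(-12525) = -2634047/55*(-12525) = 6598287735/11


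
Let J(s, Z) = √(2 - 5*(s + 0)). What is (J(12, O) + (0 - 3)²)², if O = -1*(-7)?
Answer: (9 + I*√58)² ≈ 23.0 + 137.08*I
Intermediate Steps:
O = 7
J(s, Z) = √(2 - 5*s)
(J(12, O) + (0 - 3)²)² = (√(2 - 5*12) + (0 - 3)²)² = (√(2 - 60) + (-3)²)² = (√(-58) + 9)² = (I*√58 + 9)² = (9 + I*√58)²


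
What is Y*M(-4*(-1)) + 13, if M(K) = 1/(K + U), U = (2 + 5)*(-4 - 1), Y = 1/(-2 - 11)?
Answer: 5240/403 ≈ 13.002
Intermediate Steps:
Y = -1/13 (Y = 1/(-13) = -1/13 ≈ -0.076923)
U = -35 (U = 7*(-5) = -35)
M(K) = 1/(-35 + K) (M(K) = 1/(K - 35) = 1/(-35 + K))
Y*M(-4*(-1)) + 13 = -1/(13*(-35 - 4*(-1))) + 13 = -1/(13*(-35 + 4)) + 13 = -1/13/(-31) + 13 = -1/13*(-1/31) + 13 = 1/403 + 13 = 5240/403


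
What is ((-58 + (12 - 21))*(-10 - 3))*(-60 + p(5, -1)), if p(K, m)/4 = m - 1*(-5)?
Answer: -38324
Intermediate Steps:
p(K, m) = 20 + 4*m (p(K, m) = 4*(m - 1*(-5)) = 4*(m + 5) = 4*(5 + m) = 20 + 4*m)
((-58 + (12 - 21))*(-10 - 3))*(-60 + p(5, -1)) = ((-58 + (12 - 21))*(-10 - 3))*(-60 + (20 + 4*(-1))) = ((-58 - 9)*(-13))*(-60 + (20 - 4)) = (-67*(-13))*(-60 + 16) = 871*(-44) = -38324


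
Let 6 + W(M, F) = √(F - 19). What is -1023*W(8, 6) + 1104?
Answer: 7242 - 1023*I*√13 ≈ 7242.0 - 3688.5*I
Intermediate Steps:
W(M, F) = -6 + √(-19 + F) (W(M, F) = -6 + √(F - 19) = -6 + √(-19 + F))
-1023*W(8, 6) + 1104 = -1023*(-6 + √(-19 + 6)) + 1104 = -1023*(-6 + √(-13)) + 1104 = -1023*(-6 + I*√13) + 1104 = (6138 - 1023*I*√13) + 1104 = 7242 - 1023*I*√13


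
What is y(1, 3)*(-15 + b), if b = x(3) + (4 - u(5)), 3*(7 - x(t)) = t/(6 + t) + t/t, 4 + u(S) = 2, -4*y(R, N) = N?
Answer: 11/6 ≈ 1.8333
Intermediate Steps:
y(R, N) = -N/4
u(S) = -2 (u(S) = -4 + 2 = -2)
x(t) = 20/3 - t/(3*(6 + t)) (x(t) = 7 - (t/(6 + t) + t/t)/3 = 7 - (t/(6 + t) + 1)/3 = 7 - (1 + t/(6 + t))/3 = 7 + (-⅓ - t/(3*(6 + t))) = 20/3 - t/(3*(6 + t)))
b = 113/9 (b = (120 + 19*3)/(3*(6 + 3)) + (4 - 1*(-2)) = (⅓)*(120 + 57)/9 + (4 + 2) = (⅓)*(⅑)*177 + 6 = 59/9 + 6 = 113/9 ≈ 12.556)
y(1, 3)*(-15 + b) = (-¼*3)*(-15 + 113/9) = -¾*(-22/9) = 11/6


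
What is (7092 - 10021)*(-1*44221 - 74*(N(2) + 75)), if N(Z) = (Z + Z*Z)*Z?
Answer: 148380211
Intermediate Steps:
N(Z) = Z*(Z + Z²) (N(Z) = (Z + Z²)*Z = Z*(Z + Z²))
(7092 - 10021)*(-1*44221 - 74*(N(2) + 75)) = (7092 - 10021)*(-1*44221 - 74*(2²*(1 + 2) + 75)) = -2929*(-44221 - 74*(4*3 + 75)) = -2929*(-44221 - 74*(12 + 75)) = -2929*(-44221 - 74*87) = -2929*(-44221 - 6438) = -2929*(-50659) = 148380211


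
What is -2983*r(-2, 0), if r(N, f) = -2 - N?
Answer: 0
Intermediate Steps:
-2983*r(-2, 0) = -2983*(-2 - 1*(-2)) = -2983*(-2 + 2) = -2983*0 = 0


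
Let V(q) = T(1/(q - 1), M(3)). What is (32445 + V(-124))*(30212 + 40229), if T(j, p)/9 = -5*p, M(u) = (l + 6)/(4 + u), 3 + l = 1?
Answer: 2283646905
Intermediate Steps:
l = -2 (l = -3 + 1 = -2)
M(u) = 4/(4 + u) (M(u) = (-2 + 6)/(4 + u) = 4/(4 + u))
T(j, p) = -45*p (T(j, p) = 9*(-5*p) = -45*p)
V(q) = -180/7 (V(q) = -180/(4 + 3) = -180/7)
(32445 + V(-124))*(30212 + 40229) = (32445 - 180/7)*(30212 + 40229) = (226935/7)*70441 = 2283646905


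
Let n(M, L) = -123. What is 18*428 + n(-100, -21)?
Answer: 7581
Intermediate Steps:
18*428 + n(-100, -21) = 18*428 - 123 = 7704 - 123 = 7581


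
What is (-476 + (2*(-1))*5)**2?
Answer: 236196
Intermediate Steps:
(-476 + (2*(-1))*5)**2 = (-476 - 2*5)**2 = (-476 - 10)**2 = (-486)**2 = 236196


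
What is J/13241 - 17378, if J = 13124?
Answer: -230088974/13241 ≈ -17377.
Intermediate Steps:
J/13241 - 17378 = 13124/13241 - 17378 = -230088974/13241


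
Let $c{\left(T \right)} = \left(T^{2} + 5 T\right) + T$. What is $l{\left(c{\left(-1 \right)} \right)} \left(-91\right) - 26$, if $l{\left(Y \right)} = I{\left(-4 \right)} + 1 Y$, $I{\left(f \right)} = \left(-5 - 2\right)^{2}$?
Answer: $-4030$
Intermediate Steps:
$I{\left(f \right)} = 49$ ($I{\left(f \right)} = \left(-7\right)^{2} = 49$)
$c{\left(T \right)} = T^{2} + 6 T$
$l{\left(Y \right)} = 49 + Y$ ($l{\left(Y \right)} = 49 + 1 Y = 49 + Y$)
$l{\left(c{\left(-1 \right)} \right)} \left(-91\right) - 26 = \left(49 - \left(6 - 1\right)\right) \left(-91\right) - 26 = \left(49 - 5\right) \left(-91\right) - 26 = 44 \left(-91\right) - 26 = -4004 - 26 = -4030$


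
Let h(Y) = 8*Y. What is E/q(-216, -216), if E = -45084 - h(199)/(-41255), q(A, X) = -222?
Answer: 929969414/4579305 ≈ 203.08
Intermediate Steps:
E = -1859938828/41255 (E = -45084 - 8*199/(-41255) = -45084 - 1592*(-1)/41255 = -45084 - 1*(-1592/41255) = -45084 + 1592/41255 = -1859938828/41255 ≈ -45084.)
E/q(-216, -216) = -1859938828/41255/(-222) = -1859938828/41255*(-1/222) = 929969414/4579305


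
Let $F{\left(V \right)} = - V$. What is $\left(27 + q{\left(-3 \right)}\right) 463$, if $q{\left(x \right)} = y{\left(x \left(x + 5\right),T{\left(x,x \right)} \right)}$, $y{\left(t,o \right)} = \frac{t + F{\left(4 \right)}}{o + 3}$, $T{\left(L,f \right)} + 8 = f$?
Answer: $\frac{52319}{4} \approx 13080.0$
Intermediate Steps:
$T{\left(L,f \right)} = -8 + f$
$y{\left(t,o \right)} = \frac{-4 + t}{3 + o}$ ($y{\left(t,o \right)} = \frac{t - 4}{o + 3} = \frac{t - 4}{3 + o} = \frac{-4 + t}{3 + o}$)
$q{\left(x \right)} = \frac{-4 + x \left(5 + x\right)}{-5 + x}$ ($q{\left(x \right)} = \frac{-4 + x \left(x + 5\right)}{3 + \left(-8 + x\right)} = \frac{-4 + x \left(5 + x\right)}{-5 + x}$)
$\left(27 + q{\left(-3 \right)}\right) 463 = \left(27 + \frac{-4 - 3 \left(5 - 3\right)}{-5 - 3}\right) 463 = \left(27 + \frac{-4 - 6}{-8}\right) 463 = \left(27 - \frac{-4 - 6}{8}\right) 463 = \left(27 - - \frac{5}{4}\right) 463 = \left(27 + \frac{5}{4}\right) 463 = \frac{113}{4} \cdot 463 = \frac{52319}{4}$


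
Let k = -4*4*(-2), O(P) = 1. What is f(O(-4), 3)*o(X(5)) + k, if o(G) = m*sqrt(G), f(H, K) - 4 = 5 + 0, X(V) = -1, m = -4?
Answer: 32 - 36*I ≈ 32.0 - 36.0*I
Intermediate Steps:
f(H, K) = 9 (f(H, K) = 4 + (5 + 0) = 4 + 5 = 9)
k = 32 (k = -16*(-2) = 32)
o(G) = -4*sqrt(G)
f(O(-4), 3)*o(X(5)) + k = 9*(-4*I) + 32 = -36*I + 32 = 32 - 36*I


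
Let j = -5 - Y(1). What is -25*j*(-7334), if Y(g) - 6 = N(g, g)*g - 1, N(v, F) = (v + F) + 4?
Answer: -2933600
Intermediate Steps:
N(v, F) = 4 + F + v (N(v, F) = (F + v) + 4 = 4 + F + v)
Y(g) = 5 + g*(4 + 2*g) (Y(g) = 6 + ((4 + g + g)*g - 1) = 6 + ((4 + 2*g)*g - 1) = 6 + (g*(4 + 2*g) - 1) = 6 + (-1 + g*(4 + 2*g)) = 5 + g*(4 + 2*g))
j = -16 (j = -5 - (5 + 2*1*(2 + 1)) = -5 - (5 + 2*1*3) = -5 - (5 + 6) = -5 - 1*11 = -5 - 11 = -16)
-25*j*(-7334) = -25*(-16)*(-7334) = 400*(-7334) = -2933600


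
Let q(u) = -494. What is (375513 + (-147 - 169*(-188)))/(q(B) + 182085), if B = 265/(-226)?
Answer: 407138/181591 ≈ 2.2421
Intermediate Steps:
B = -265/226 (B = 265*(-1/226) = -265/226 ≈ -1.1726)
(375513 + (-147 - 169*(-188)))/(q(B) + 182085) = (375513 + (-147 - 169*(-188)))/(-494 + 182085) = (375513 + (-147 + 31772))/181591 = (375513 + 31625)*(1/181591) = 407138*(1/181591) = 407138/181591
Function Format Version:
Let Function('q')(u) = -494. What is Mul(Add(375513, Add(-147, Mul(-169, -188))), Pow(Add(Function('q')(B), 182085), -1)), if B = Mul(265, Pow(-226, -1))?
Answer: Rational(407138, 181591) ≈ 2.2421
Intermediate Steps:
B = Rational(-265, 226) (B = Mul(265, Rational(-1, 226)) = Rational(-265, 226) ≈ -1.1726)
Mul(Add(375513, Add(-147, Mul(-169, -188))), Pow(Add(Function('q')(B), 182085), -1)) = Mul(Add(375513, Add(-147, Mul(-169, -188))), Pow(Add(-494, 182085), -1)) = Mul(Add(375513, Add(-147, 31772)), Pow(181591, -1)) = Mul(Add(375513, 31625), Rational(1, 181591)) = Mul(407138, Rational(1, 181591)) = Rational(407138, 181591)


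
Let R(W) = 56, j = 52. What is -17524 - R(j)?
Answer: -17580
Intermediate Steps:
-17524 - R(j) = -17524 - 1*56 = -17524 - 56 = -17580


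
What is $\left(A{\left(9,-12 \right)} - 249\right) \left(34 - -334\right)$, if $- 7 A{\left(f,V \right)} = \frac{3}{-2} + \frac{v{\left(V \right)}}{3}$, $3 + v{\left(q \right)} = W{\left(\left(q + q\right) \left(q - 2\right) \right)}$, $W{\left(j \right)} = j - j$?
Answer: $- \frac{640504}{7} \approx -91501.0$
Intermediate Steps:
$W{\left(j \right)} = 0$
$v{\left(q \right)} = -3$ ($v{\left(q \right)} = -3 + 0 = -3$)
$A{\left(f,V \right)} = \frac{5}{14}$ ($A{\left(f,V \right)} = - \frac{\frac{3}{-2} - \frac{3}{3}}{7} = - \frac{3 \left(- \frac{1}{2}\right) - 1}{7} = - \frac{- \frac{3}{2} - 1}{7} = \left(- \frac{1}{7}\right) \left(- \frac{5}{2}\right) = \frac{5}{14}$)
$\left(A{\left(9,-12 \right)} - 249\right) \left(34 - -334\right) = \left(\frac{5}{14} - 249\right) \left(34 - -334\right) = - \frac{3481 \left(34 + 334\right)}{14} = \left(- \frac{3481}{14}\right) 368 = - \frac{640504}{7}$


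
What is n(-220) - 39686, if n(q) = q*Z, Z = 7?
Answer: -41226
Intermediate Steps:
n(q) = 7*q (n(q) = q*7 = 7*q)
n(-220) - 39686 = 7*(-220) - 39686 = -1540 - 39686 = -41226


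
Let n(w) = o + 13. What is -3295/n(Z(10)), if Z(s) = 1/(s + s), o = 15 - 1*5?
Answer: -3295/23 ≈ -143.26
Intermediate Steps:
o = 10 (o = 15 - 5 = 10)
Z(s) = 1/(2*s)
n(w) = 23 (n(w) = 10 + 13 = 23)
-3295/n(Z(10)) = -3295/23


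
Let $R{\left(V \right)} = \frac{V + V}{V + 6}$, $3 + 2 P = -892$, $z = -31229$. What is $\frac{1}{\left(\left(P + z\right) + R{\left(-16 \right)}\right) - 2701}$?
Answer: $- \frac{10}{343743} \approx -2.9091 \cdot 10^{-5}$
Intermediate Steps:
$P = - \frac{895}{2}$ ($P = - \frac{3}{2} + \frac{1}{2} \left(-892\right) = - \frac{3}{2} - 446 = - \frac{895}{2} \approx -447.5$)
$R{\left(V \right)} = \frac{2 V}{6 + V}$
$\frac{1}{\left(\left(P + z\right) + R{\left(-16 \right)}\right) - 2701} = \frac{1}{\left(\left(- \frac{895}{2} - 31229\right) + 2 \left(-16\right) \frac{1}{6 - 16}\right) - 2701} = \frac{1}{\left(- \frac{63353}{2} + 2 \left(-16\right) \frac{1}{-10}\right) - 2701} = \frac{1}{\left(- \frac{63353}{2} + 2 \left(-16\right) \left(- \frac{1}{10}\right)\right) - 2701} = \frac{1}{\left(- \frac{63353}{2} + \frac{16}{5}\right) - 2701} = \frac{1}{- \frac{316733}{10} - 2701} = \frac{1}{- \frac{343743}{10}} = - \frac{10}{343743}$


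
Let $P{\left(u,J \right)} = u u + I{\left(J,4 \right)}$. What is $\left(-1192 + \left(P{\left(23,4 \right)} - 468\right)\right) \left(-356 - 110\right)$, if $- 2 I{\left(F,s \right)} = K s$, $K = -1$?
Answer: $526114$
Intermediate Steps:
$I{\left(F,s \right)} = \frac{s}{2}$ ($I{\left(F,s \right)} = - \frac{\left(-1\right) s}{2} = \frac{s}{2}$)
$P{\left(u,J \right)} = 2 + u^{2}$ ($P{\left(u,J \right)} = u u + \frac{1}{2} \cdot 4 = u^{2} + 2 = 2 + u^{2}$)
$\left(-1192 + \left(P{\left(23,4 \right)} - 468\right)\right) \left(-356 - 110\right) = \left(-1192 + \left(\left(2 + 23^{2}\right) - 468\right)\right) \left(-356 - 110\right) = \left(-1192 + \left(\left(2 + 529\right) - 468\right)\right) \left(-356 - 110\right) = \left(-1192 + \left(531 - 468\right)\right) \left(-466\right) = \left(-1192 + 63\right) \left(-466\right) = \left(-1129\right) \left(-466\right) = 526114$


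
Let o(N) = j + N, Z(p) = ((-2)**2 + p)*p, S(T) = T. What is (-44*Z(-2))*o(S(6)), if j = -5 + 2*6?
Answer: 2288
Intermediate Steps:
j = 7 (j = -5 + 12 = 7)
Z(p) = p*(4 + p) (Z(p) = (4 + p)*p = p*(4 + p))
o(N) = 7 + N
(-44*Z(-2))*o(S(6)) = (-(-88)*(4 - 2))*(7 + 6) = -(-88)*2*13 = -44*(-4)*13 = 176*13 = 2288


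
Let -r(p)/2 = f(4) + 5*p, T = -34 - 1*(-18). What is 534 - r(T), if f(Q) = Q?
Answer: 382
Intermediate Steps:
T = -16 (T = -34 + 18 = -16)
r(p) = -8 - 10*p (r(p) = -2*(4 + 5*p) = -8 - 10*p)
534 - r(T) = 534 - (-8 - 10*(-16)) = 534 - (-8 + 160) = 534 - 1*152 = 534 - 152 = 382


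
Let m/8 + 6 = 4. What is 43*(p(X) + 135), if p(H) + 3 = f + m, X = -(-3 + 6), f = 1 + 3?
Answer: 5160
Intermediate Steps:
f = 4
m = -16 (m = -48 + 8*4 = -48 + 32 = -16)
X = -3 (X = -1*3 = -3)
p(H) = -15 (p(H) = -3 + (4 - 16) = -3 - 12 = -15)
43*(p(X) + 135) = 43*(-15 + 135) = 43*120 = 5160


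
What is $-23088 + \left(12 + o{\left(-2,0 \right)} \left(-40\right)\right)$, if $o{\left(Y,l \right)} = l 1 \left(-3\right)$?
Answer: $-23076$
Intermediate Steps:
$o{\left(Y,l \right)} = - 3 l$ ($o{\left(Y,l \right)} = l \left(-3\right) = - 3 l$)
$-23088 + \left(12 + o{\left(-2,0 \right)} \left(-40\right)\right) = -23088 + \left(12 + \left(-3\right) 0 \left(-40\right)\right) = -23088 + \left(12 + 0 \left(-40\right)\right) = -23088 + \left(12 + 0\right) = -23088 + 12 = -23076$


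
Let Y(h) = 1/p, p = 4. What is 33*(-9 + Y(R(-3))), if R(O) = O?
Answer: -1155/4 ≈ -288.75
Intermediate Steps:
Y(h) = 1/4
33*(-9 + Y(R(-3))) = 33*(-9 + 1/4) = 33*(-35/4) = -1155/4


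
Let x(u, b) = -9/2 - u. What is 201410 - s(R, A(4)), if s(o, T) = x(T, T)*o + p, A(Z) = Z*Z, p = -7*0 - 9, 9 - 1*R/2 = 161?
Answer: 195187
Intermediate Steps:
x(u, b) = -9/2 - u (x(u, b) = -9*½ - u = -9/2 - u)
R = -304 (R = 18 - 2*161 = 18 - 322 = -304)
p = -9 (p = 0 - 9 = -9)
A(Z) = Z²
s(o, T) = -9 + o*(-9/2 - T) (s(o, T) = (-9/2 - T)*o - 9 = o*(-9/2 - T) - 9 = -9 + o*(-9/2 - T))
201410 - s(R, A(4)) = 201410 - (-9 - ½*(-304)*(9 + 2*4²)) = 201410 - (-9 - ½*(-304)*(9 + 2*16)) = 201410 - (-9 - ½*(-304)*(9 + 32)) = 201410 - (-9 - ½*(-304)*41) = 201410 - (-9 + 6232) = 201410 - 1*6223 = 201410 - 6223 = 195187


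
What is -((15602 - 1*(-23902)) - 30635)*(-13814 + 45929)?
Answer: -284827935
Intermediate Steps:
-((15602 - 1*(-23902)) - 30635)*(-13814 + 45929) = -((15602 + 23902) - 30635)*32115 = -(39504 - 30635)*32115 = -8869*32115 = -1*284827935 = -284827935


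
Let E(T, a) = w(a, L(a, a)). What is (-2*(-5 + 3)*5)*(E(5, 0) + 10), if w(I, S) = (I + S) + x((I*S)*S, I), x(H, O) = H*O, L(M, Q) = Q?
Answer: 200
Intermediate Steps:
w(I, S) = I + S + I²*S² (w(I, S) = (I + S) + ((I*S)*S)*I = (I + S) + (I*S²)*I = (I + S) + I²*S² = I + S + I²*S²)
E(T, a) = a⁴ + 2*a (E(T, a) = a + a + a²*a² = a + a + a⁴ = a⁴ + 2*a)
(-2*(-5 + 3)*5)*(E(5, 0) + 10) = (-2*(-5 + 3)*5)*(0*(2 + 0³) + 10) = (-2*(-2)*5)*(0*(2 + 0) + 10) = (4*5)*(0*2 + 10) = 20*(0 + 10) = 20*10 = 200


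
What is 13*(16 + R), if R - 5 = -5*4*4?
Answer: -767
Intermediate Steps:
R = -75 (R = 5 - 5*4*4 = 5 - 20*4 = 5 - 80 = -75)
13*(16 + R) = 13*(16 - 75) = 13*(-59) = -767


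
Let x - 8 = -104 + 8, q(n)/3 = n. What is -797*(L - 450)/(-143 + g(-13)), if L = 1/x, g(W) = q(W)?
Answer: -31561997/16016 ≈ -1970.7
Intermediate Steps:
q(n) = 3*n
g(W) = 3*W
x = -88 (x = 8 + (-104 + 8) = 8 - 96 = -88)
L = -1/88 (L = 1/(-88) = -1/88 ≈ -0.011364)
-797*(L - 450)/(-143 + g(-13)) = -797*(-1/88 - 450)/(-143 + 3*(-13)) = -797*(-39601/(88*(-143 - 39))) = -797/((-182*(-88/39601))) = -797/16016/39601 = -797*39601/16016 = -31561997/16016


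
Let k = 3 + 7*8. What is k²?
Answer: 3481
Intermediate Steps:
k = 59 (k = 3 + 56 = 59)
k² = 59² = 3481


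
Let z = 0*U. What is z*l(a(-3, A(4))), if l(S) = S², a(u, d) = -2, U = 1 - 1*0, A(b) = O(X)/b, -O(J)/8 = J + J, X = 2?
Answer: 0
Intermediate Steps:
O(J) = -16*J (O(J) = -8*(J + J) = -16*J)
A(b) = -32/b (A(b) = (-16*2)/b = -32/b)
U = 1 (U = 1 + 0 = 1)
z = 0 (z = 0*1 = 0)
z*l(a(-3, A(4))) = 0*(-2)² = 0*4 = 0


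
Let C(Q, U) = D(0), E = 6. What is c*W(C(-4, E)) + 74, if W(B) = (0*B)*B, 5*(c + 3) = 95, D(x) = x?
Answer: 74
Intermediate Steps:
C(Q, U) = 0
c = 16 (c = -3 + (1/5)*95 = -3 + 19 = 16)
W(B) = 0 (W(B) = 0*B = 0)
c*W(C(-4, E)) + 74 = 16*0 + 74 = 0 + 74 = 74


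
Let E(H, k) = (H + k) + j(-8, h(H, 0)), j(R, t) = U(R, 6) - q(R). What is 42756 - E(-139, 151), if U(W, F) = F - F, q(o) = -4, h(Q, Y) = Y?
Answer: 42740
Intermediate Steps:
U(W, F) = 0
j(R, t) = 4 (j(R, t) = 0 - 1*(-4) = 0 + 4 = 4)
E(H, k) = 4 + H + k (E(H, k) = (H + k) + 4 = 4 + H + k)
42756 - E(-139, 151) = 42756 - (4 - 139 + 151) = 42756 - 1*16 = 42756 - 16 = 42740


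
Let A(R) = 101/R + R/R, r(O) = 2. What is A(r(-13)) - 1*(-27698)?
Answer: 55499/2 ≈ 27750.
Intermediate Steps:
A(R) = 1 + 101/R (A(R) = 101/R + 1 = 1 + 101/R)
A(r(-13)) - 1*(-27698) = (101 + 2)/2 - 1*(-27698) = (1/2)*103 + 27698 = 103/2 + 27698 = 55499/2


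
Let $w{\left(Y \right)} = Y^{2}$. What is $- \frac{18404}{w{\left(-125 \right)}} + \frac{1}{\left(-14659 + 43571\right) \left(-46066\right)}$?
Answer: $- \frac{24511554989193}{20810315500000} \approx -1.1779$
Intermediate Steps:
$- \frac{18404}{w{\left(-125 \right)}} + \frac{1}{\left(-14659 + 43571\right) \left(-46066\right)} = - \frac{18404}{\left(-125\right)^{2}} + \frac{1}{\left(-14659 + 43571\right) \left(-46066\right)} = - \frac{18404}{15625} + \frac{1}{28912} \left(- \frac{1}{46066}\right) = \left(-18404\right) \frac{1}{15625} + \frac{1}{28912} \left(- \frac{1}{46066}\right) = - \frac{18404}{15625} - \frac{1}{1331860192} = - \frac{24511554989193}{20810315500000}$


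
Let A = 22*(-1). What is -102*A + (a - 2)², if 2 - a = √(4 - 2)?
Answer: 2246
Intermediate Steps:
A = -22
a = 2 - √2 (a = 2 - √(4 - 2) = 2 - √2 ≈ 0.58579)
-102*A + (a - 2)² = -102*(-22) + ((2 - √2) - 2)² = 2244 + (-√2)² = 2244 + 2 = 2246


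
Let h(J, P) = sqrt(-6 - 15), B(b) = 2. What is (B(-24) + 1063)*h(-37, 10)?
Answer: 1065*I*sqrt(21) ≈ 4880.4*I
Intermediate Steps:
h(J, P) = I*sqrt(21) (h(J, P) = sqrt(-21) = I*sqrt(21))
(B(-24) + 1063)*h(-37, 10) = (2 + 1063)*(I*sqrt(21)) = 1065*(I*sqrt(21)) = 1065*I*sqrt(21)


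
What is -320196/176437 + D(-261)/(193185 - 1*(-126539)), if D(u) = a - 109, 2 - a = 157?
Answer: -25605231318/14102785847 ≈ -1.8156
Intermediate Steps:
a = -155 (a = 2 - 1*157 = 2 - 157 = -155)
D(u) = -264 (D(u) = -155 - 109 = -264)
-320196/176437 + D(-261)/(193185 - 1*(-126539)) = -320196/176437 - 264/(193185 - 1*(-126539)) = -320196*1/176437 - 264/(193185 + 126539) = -320196/176437 - 264/319724 = -320196/176437 - 264*1/319724 = -320196/176437 - 66/79931 = -25605231318/14102785847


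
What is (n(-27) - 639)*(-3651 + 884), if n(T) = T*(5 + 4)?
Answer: 2440494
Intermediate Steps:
n(T) = 9*T (n(T) = T*9 = 9*T)
(n(-27) - 639)*(-3651 + 884) = (9*(-27) - 639)*(-3651 + 884) = (-243 - 639)*(-2767) = -882*(-2767) = 2440494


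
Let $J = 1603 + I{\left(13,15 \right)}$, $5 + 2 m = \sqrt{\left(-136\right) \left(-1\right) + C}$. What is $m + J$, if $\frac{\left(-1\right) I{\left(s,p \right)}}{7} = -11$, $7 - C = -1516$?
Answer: $\frac{3355}{2} + \frac{\sqrt{1659}}{2} \approx 1697.9$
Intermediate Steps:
$C = 1523$ ($C = 7 - -1516 = 7 + 1516 = 1523$)
$I{\left(s,p \right)} = 77$ ($I{\left(s,p \right)} = \left(-7\right) \left(-11\right) = 77$)
$m = - \frac{5}{2} + \frac{\sqrt{1659}}{2}$ ($m = - \frac{5}{2} + \frac{\sqrt{\left(-136\right) \left(-1\right) + 1523}}{2} = - \frac{5}{2} + \frac{\sqrt{136 + 1523}}{2} = - \frac{5}{2} + \frac{\sqrt{1659}}{2} \approx 17.865$)
$J = 1680$ ($J = 1603 + 77 = 1680$)
$m + J = \left(- \frac{5}{2} + \frac{\sqrt{1659}}{2}\right) + 1680 = \frac{3355}{2} + \frac{\sqrt{1659}}{2}$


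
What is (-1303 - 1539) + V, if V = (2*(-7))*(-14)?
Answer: -2646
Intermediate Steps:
V = 196 (V = -14*(-14) = 196)
(-1303 - 1539) + V = (-1303 - 1539) + 196 = -2842 + 196 = -2646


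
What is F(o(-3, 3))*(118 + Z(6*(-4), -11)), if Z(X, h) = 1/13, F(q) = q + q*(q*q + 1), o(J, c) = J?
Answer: -50655/13 ≈ -3896.5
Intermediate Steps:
F(q) = q + q*(1 + q**2) (F(q) = q + q*(q**2 + 1) = q + q*(1 + q**2))
Z(X, h) = 1/13
F(o(-3, 3))*(118 + Z(6*(-4), -11)) = (-3*(2 + (-3)**2))*(118 + 1/13) = -3*(2 + 9)*(1535/13) = -3*11*(1535/13) = -33*1535/13 = -50655/13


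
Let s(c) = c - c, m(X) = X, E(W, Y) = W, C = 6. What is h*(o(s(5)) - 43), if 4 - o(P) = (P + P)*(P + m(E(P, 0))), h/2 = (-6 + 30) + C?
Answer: -2340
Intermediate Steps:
s(c) = 0
h = 60 (h = 2*((-6 + 30) + 6) = 2*(24 + 6) = 2*30 = 60)
o(P) = 4 - 4*P² (o(P) = 4 - (P + P)*(P + P) = 4 - 2*P*2*P = 4 - 4*P²)
h*(o(s(5)) - 43) = 60*((4 - 4*0²) - 43) = 60*((4 - 4*0) - 43) = 60*((4 + 0) - 43) = 60*(4 - 43) = 60*(-39) = -2340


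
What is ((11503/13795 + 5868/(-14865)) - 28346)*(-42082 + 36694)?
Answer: 2087891862071388/13670845 ≈ 1.5273e+8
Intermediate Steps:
((11503/13795 + 5868/(-14865)) - 28346)*(-42082 + 36694) = ((11503*(1/13795) + 5868*(-1/14865)) - 28346)*(-5388) = ((11503/13795 - 1956/4955) - 28346)*(-5388) = (6002869/13670845 - 28346)*(-5388) = -387507769501/13670845*(-5388) = 2087891862071388/13670845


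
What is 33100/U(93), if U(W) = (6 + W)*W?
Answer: 33100/9207 ≈ 3.5951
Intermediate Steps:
U(W) = W*(6 + W)
33100/U(93) = 33100/((93*(6 + 93))) = 33100/((93*99)) = 33100/9207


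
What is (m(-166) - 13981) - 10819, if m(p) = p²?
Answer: 2756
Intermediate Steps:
(m(-166) - 13981) - 10819 = ((-166)² - 13981) - 10819 = (27556 - 13981) - 10819 = 13575 - 10819 = 2756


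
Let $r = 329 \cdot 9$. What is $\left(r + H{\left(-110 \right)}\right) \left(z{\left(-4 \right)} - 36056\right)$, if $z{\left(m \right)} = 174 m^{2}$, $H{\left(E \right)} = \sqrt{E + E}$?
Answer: $-98518392 - 66544 i \sqrt{55} \approx -9.8518 \cdot 10^{7} - 4.935 \cdot 10^{5} i$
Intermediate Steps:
$H{\left(E \right)} = \sqrt{2} \sqrt{E}$ ($H{\left(E \right)} = \sqrt{2 E} = \sqrt{2} \sqrt{E}$)
$r = 2961$
$\left(r + H{\left(-110 \right)}\right) \left(z{\left(-4 \right)} - 36056\right) = \left(2961 + \sqrt{2} \sqrt{-110}\right) \left(174 \left(-4\right)^{2} - 36056\right) = \left(2961 + \sqrt{2} i \sqrt{110}\right) \left(174 \cdot 16 - 36056\right) = \left(2961 + 2 i \sqrt{55}\right) \left(2784 - 36056\right) = \left(2961 + 2 i \sqrt{55}\right) \left(-33272\right) = -98518392 - 66544 i \sqrt{55}$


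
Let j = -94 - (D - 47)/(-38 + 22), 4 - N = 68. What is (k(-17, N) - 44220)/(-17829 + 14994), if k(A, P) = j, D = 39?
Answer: 29543/1890 ≈ 15.631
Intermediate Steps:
N = -64 (N = 4 - 1*68 = 4 - 68 = -64)
j = -189/2 (j = -94 - (39 - 47)/(-38 + 22) = -94 - (-8)/(-16) = -94 - (-8)*(-1)/16 = -94 - 1*1/2 = -94 - 1/2 = -189/2 ≈ -94.500)
k(A, P) = -189/2
(k(-17, N) - 44220)/(-17829 + 14994) = (-189/2 - 44220)/(-17829 + 14994) = -88629/2/(-2835) = -88629/2*(-1/2835) = 29543/1890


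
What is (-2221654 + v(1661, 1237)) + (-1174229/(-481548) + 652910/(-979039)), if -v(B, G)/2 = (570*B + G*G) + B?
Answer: -3384500553826340437/471454272372 ≈ -7.1788e+6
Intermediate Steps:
v(B, G) = -1142*B - 2*G**2 (v(B, G) = -2*((570*B + G*G) + B) = -2*((570*B + G**2) + B) = -2*((G**2 + 570*B) + B) = -2*(G**2 + 571*B) = -1142*B - 2*G**2)
(-2221654 + v(1661, 1237)) + (-1174229/(-481548) + 652910/(-979039)) = (-2221654 + (-1142*1661 - 2*1237**2)) + (-1174229/(-481548) + 652910/(-979039)) = (-2221654 + (-1896862 - 2*1530169)) + (-1174229*(-1/481548) + 652910*(-1/979039)) = (-2221654 + (-1896862 - 3060338)) + (1174229/481548 - 652910/979039) = (-2221654 - 4957200) + 835208481251/471454272372 = -7178854 + 835208481251/471454272372 = -3384500553826340437/471454272372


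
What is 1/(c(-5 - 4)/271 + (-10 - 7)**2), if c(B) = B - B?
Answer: 1/289 ≈ 0.0034602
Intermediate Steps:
c(B) = 0
1/(c(-5 - 4)/271 + (-10 - 7)**2) = 1/(0/271 + (-10 - 7)**2) = 1/(0*(1/271) + (-17)**2) = 1/(0 + 289) = 1/289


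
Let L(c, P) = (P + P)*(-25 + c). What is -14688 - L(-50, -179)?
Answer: -41538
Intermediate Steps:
L(c, P) = 2*P*(-25 + c) (L(c, P) = (2*P)*(-25 + c) = 2*P*(-25 + c))
-14688 - L(-50, -179) = -14688 - 2*(-179)*(-25 - 50) = -14688 - 2*(-179)*(-75) = -14688 - 1*26850 = -14688 - 26850 = -41538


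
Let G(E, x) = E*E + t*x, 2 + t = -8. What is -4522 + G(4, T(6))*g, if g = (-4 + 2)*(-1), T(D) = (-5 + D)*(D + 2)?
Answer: -4650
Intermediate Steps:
t = -10 (t = -2 - 8 = -10)
T(D) = (-5 + D)*(2 + D)
G(E, x) = E² - 10*x (G(E, x) = E*E - 10*x = E² - 10*x)
g = 2 (g = -2*(-1) = 2)
-4522 + G(4, T(6))*g = -4522 + (4² - 10*(-10 + 6² - 3*6))*2 = -4522 + (16 - 10*(-10 + 36 - 18))*2 = -4522 + (16 - 10*8)*2 = -4522 + (16 - 80)*2 = -4522 - 64*2 = -4522 - 128 = -4650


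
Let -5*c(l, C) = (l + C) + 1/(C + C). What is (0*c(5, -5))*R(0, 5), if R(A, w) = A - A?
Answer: 0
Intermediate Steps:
c(l, C) = -C/5 - l/5 - 1/(10*C) (c(l, C) = -((l + C) + 1/(C + C))/5 = -((C + l) + 1/(2*C))/5 = -(C + l + 1/(2*C))/5 = -C/5 - l/5 - 1/(10*C))
R(A, w) = 0
(0*c(5, -5))*R(0, 5) = (0*((1/10)*(-1 - 2*(-5)*(-5 + 5))/(-5)))*0 = (0*((1/10)*(-1/5)*(-1 - 2*(-5)*0)))*0 = (0*((1/10)*(-1/5)*(-1 + 0)))*0 = (0*((1/10)*(-1/5)*(-1)))*0 = (0*(1/50))*0 = 0*0 = 0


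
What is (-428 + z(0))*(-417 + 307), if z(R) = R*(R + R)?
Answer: 47080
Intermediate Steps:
z(R) = 2*R² (z(R) = R*(2*R) = 2*R²)
(-428 + z(0))*(-417 + 307) = (-428 + 2*0²)*(-417 + 307) = (-428 + 2*0)*(-110) = (-428 + 0)*(-110) = -428*(-110) = 47080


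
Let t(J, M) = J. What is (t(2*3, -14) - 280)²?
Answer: 75076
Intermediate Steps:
(t(2*3, -14) - 280)² = (2*3 - 280)² = (6 - 280)² = (-274)² = 75076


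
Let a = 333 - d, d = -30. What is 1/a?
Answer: 1/363 ≈ 0.0027548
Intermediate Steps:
a = 363 (a = 333 - 1*(-30) = 333 + 30 = 363)
1/a = 1/363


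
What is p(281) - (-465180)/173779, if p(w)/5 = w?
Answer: 244624675/173779 ≈ 1407.7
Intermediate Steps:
p(w) = 5*w
p(281) - (-465180)/173779 = 5*281 - (-465180)/173779 = 1405 - (-465180)/173779 = 1405 - 1*(-465180/173779) = 1405 + 465180/173779 = 244624675/173779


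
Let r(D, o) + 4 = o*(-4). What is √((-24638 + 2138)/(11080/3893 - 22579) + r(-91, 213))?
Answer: 2*I*√1651112087764510171/87888967 ≈ 29.24*I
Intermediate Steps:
r(D, o) = -4 - 4*o (r(D, o) = -4 + o*(-4) = -4 - 4*o)
√((-24638 + 2138)/(11080/3893 - 22579) + r(-91, 213)) = √((-24638 + 2138)/(11080/3893 - 22579) + (-4 - 4*213)) = √(-22500/(11080*(1/3893) - 22579) + (-4 - 852)) = √(-22500/(11080/3893 - 22579) - 856) = √(-22500/(-87888967/3893) - 856) = √(-22500*(-3893/87888967) - 856) = √(87592500/87888967 - 856) = √(-75145363252/87888967) = 2*I*√1651112087764510171/87888967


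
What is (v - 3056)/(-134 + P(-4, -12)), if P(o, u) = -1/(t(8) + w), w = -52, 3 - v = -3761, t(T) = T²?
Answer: -8496/1609 ≈ -5.2803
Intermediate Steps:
v = 3764 (v = 3 - 1*(-3761) = 3 + 3761 = 3764)
P(o, u) = -1/12 (P(o, u) = -1/(8² - 52) = -1/(64 - 52) = -1/12)
(v - 3056)/(-134 + P(-4, -12)) = (3764 - 3056)/(-134 - 1/12) = 708/(-1609/12) = 708*(-12/1609) = -8496/1609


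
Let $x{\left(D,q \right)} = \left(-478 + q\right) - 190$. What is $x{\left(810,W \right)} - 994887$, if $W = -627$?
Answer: $-996182$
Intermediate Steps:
$x{\left(D,q \right)} = -668 + q$
$x{\left(810,W \right)} - 994887 = \left(-668 - 627\right) - 994887 = -1295 - 994887 = -996182$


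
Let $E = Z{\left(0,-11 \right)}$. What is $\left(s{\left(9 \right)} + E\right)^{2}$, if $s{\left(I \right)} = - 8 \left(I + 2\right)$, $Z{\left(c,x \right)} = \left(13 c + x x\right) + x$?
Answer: $484$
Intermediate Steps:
$Z{\left(c,x \right)} = x + x^{2} + 13 c$ ($Z{\left(c,x \right)} = \left(13 c + x^{2}\right) + x = \left(x^{2} + 13 c\right) + x = x + x^{2} + 13 c$)
$s{\left(I \right)} = -16 - 8 I$ ($s{\left(I \right)} = - 8 \left(2 + I\right) = -16 - 8 I$)
$E = 110$ ($E = -11 + \left(-11\right)^{2} + 13 \cdot 0 = -11 + 121 + 0 = 110$)
$\left(s{\left(9 \right)} + E\right)^{2} = \left(\left(-16 - 72\right) + 110\right)^{2} = \left(-88 + 110\right)^{2} = 22^{2} = 484$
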